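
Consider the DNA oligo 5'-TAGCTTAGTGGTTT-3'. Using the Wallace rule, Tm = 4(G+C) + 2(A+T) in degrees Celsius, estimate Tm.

Counting bases: A=2, G=4, T=7, C=1
AT pairs contribute 9, GC pairs contribute 5.
Tm = 2(9) + 4(5) = 18 + 20 = 38°C

38°C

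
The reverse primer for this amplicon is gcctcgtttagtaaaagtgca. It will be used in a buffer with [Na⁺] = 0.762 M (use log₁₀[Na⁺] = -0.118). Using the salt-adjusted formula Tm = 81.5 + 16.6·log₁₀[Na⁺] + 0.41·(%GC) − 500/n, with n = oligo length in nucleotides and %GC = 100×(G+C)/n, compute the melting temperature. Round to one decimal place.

Length n = 21. Base counts: G=5, C=4, T=6, A=6
G+C = 9, so %GC = 9/21 × 100 = 42.857%
Salt term: 16.6 × (-0.118) = -1.959
GC term: 0.41 × 42.857 = 17.571; length term: −500/21 = −23.81
Tm = 81.5 + (-1.959) + 17.571 − 23.81 = 73.302 → 73.3°C

73.3°C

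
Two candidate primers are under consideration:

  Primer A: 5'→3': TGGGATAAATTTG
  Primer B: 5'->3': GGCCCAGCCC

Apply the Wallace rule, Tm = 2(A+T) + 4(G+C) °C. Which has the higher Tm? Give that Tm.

Primer A: A+T=9, G+C=4 → Tm = 2(9)+4(4) = 34°C
Primer B: A+T=1, G+C=9 → Tm = 2(1)+4(9) = 38°C
34°C vs 38°C → primer B is higher.

Primer B, 38°C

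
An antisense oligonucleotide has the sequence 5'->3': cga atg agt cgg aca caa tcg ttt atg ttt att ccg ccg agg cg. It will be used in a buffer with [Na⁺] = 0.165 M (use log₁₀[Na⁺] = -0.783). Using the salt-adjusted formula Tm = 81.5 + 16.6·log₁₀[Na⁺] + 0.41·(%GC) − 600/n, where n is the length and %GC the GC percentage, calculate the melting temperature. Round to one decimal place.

Length n = 44. G=12, T=12, C=10, A=10
G+C = 22, so %GC = 22/44 × 100 = 50%
Salt term: 16.6 × (-0.783) = -12.998
GC term: 0.41 × 50 = 20.5; length term: −600/44 = −13.636
Tm = 81.5 + (-12.998) + 20.5 − 13.636 = 75.366 → 75.4°C

75.4°C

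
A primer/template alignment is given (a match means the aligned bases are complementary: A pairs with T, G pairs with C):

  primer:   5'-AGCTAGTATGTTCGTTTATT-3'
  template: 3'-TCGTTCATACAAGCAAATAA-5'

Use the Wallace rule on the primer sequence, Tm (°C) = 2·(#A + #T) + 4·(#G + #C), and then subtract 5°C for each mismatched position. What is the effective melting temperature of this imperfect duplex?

47°C

Primer base counts: A=4, T=10, G=4, C=2 → A+T=14, G+C=6
Perfect-match Tm = 2(14) + 4(6) = 28 + 24 = 52°C
Mismatches (positions where the bases are not complementary): 1 (at position 4)
Effective Tm = 52 − 1×5 = 52 − 5 = 47°C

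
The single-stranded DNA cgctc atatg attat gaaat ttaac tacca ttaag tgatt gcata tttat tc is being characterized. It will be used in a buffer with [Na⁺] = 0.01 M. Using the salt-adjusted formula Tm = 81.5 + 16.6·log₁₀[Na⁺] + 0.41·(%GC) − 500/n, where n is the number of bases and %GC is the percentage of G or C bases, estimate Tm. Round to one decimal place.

Length n = 52. Base counts: T=21, G=6, C=8, A=17
G+C = 14, so %GC = 14/52 × 100 = 26.923%
Salt term: 16.6 × (-2) = -33.2
GC term: 0.41 × 26.923 = 11.038; length term: −500/52 = −9.615
Tm = 81.5 + (-33.2) + 11.038 − 9.615 = 49.723 → 49.7°C

49.7°C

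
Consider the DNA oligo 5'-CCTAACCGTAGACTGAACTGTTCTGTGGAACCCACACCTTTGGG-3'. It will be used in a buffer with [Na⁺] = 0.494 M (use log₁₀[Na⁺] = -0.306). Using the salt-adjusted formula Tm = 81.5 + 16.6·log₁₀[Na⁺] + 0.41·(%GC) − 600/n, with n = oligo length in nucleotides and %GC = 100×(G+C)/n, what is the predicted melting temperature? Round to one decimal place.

84.2°C

Length n = 44. Base counts: A=10, T=11, G=10, C=13
G+C = 23, so %GC = 23/44 × 100 = 52.273%
Salt term: 16.6 × (-0.306) = -5.08
GC term: 0.41 × 52.273 = 21.432; length term: −600/44 = −13.636
Tm = 81.5 + (-5.08) + 21.432 − 13.636 = 84.216 → 84.2°C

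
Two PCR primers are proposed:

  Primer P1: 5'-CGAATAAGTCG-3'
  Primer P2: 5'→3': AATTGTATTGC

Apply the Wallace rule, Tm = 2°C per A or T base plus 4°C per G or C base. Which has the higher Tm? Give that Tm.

Primer P1, 32°C

Primer P1: A+T=6, G+C=5 → Tm = 2(6)+4(5) = 32°C
Primer P2: A+T=8, G+C=3 → Tm = 2(8)+4(3) = 28°C
32°C vs 28°C → primer P1 is higher.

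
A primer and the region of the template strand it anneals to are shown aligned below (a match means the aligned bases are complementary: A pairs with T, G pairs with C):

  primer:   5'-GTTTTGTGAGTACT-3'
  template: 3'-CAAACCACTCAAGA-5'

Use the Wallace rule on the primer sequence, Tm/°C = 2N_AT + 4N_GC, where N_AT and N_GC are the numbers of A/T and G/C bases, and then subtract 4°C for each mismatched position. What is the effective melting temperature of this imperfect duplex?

30°C

Primer base counts: A=2, T=7, G=4, C=1 → A+T=9, G+C=5
Perfect-match Tm = 2(9) + 4(5) = 18 + 20 = 38°C
Mismatches (positions where the bases are not complementary): 2 (at positions 5, 12)
Effective Tm = 38 − 2×4 = 38 − 8 = 30°C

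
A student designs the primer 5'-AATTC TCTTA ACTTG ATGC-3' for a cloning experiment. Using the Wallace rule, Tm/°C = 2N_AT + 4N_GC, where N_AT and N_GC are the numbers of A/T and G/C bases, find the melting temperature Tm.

50°C

Base counts: G=2, C=4, A=5, T=8
So N_AT = 13 and N_GC = 6.
Tm = 4·6 + 2·13 = 24 + 26 = 50°C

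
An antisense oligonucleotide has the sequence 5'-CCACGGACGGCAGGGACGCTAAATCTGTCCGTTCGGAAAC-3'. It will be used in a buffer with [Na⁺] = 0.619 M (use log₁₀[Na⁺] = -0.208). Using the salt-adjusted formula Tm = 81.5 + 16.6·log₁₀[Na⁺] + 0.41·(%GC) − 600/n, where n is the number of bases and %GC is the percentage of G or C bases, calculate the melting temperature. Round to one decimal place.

87.6°C

Length n = 40. Base counts: C=12, T=6, A=10, G=12
G+C = 24, so %GC = 24/40 × 100 = 60%
Salt term: 16.6 × (-0.208) = -3.453
GC term: 0.41 × 60 = 24.6; length term: −600/40 = −15
Tm = 81.5 + (-3.453) + 24.6 − 15 = 87.647 → 87.6°C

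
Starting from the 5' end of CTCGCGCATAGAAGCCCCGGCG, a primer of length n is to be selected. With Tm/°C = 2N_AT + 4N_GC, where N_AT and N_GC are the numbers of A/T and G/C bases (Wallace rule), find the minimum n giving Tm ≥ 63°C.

n = 19

First 18 bases: CTCGCGCATAGAAGCCCC → Tm = 60°C (< 63°C)
First 19 bases: CTCGCGCATAGAAGCCCCG → Tm = 64°C (≥ 63°C)
Each additional base adds 2°C (A/T) or 4°C (G/C), so Tm is non-decreasing in n; n = 19 is the first length to reach 63°C.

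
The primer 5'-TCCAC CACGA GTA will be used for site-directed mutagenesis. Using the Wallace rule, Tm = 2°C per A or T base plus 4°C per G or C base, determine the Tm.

40°C

Counting bases: T=2, C=5, A=4, G=2
AT pairs contribute 6, GC pairs contribute 7.
Tm = 2(6) + 4(7) = 12 + 28 = 40°C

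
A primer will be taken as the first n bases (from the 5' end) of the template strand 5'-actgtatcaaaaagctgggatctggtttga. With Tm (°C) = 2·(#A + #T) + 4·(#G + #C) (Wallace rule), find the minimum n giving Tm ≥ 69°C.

n = 25

First 24 bases: ACTGTATCAAAAAGCTGGGATCTG → Tm = 68°C (< 69°C)
First 25 bases: ACTGTATCAAAAAGCTGGGATCTGG → Tm = 72°C (≥ 69°C)
Each additional base adds 2°C (A/T) or 4°C (G/C), so Tm is non-decreasing in n; n = 25 is the first length to reach 69°C.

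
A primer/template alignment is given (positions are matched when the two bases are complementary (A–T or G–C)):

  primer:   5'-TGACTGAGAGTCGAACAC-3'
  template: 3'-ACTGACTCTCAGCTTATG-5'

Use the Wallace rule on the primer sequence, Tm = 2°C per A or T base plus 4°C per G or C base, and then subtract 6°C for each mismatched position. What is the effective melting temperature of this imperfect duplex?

Primer base counts: A=6, T=3, G=5, C=4 → A+T=9, G+C=9
Perfect-match Tm = 2(9) + 4(9) = 18 + 36 = 54°C
Mismatches (positions where the bases are not complementary): 1 (at position 16)
Effective Tm = 54 − 1×6 = 54 − 6 = 48°C

48°C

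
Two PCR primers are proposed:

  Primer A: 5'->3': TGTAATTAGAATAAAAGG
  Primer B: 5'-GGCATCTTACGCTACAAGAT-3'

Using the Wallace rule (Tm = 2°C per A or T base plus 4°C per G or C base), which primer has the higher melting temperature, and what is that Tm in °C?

Primer B, 58°C

Primer A: A+T=14, G+C=4 → Tm = 2(14)+4(4) = 44°C
Primer B: A+T=11, G+C=9 → Tm = 2(11)+4(9) = 58°C
44°C vs 58°C → primer B is higher.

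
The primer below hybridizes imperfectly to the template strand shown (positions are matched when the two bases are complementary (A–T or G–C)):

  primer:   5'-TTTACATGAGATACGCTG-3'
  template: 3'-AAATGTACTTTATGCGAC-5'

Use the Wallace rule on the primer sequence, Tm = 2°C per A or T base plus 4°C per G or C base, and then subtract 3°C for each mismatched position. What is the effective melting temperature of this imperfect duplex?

Primer base counts: A=5, T=6, G=4, C=3 → A+T=11, G+C=7
Perfect-match Tm = 2(11) + 4(7) = 22 + 28 = 50°C
Mismatches (positions where the bases are not complementary): 1 (at position 10)
Effective Tm = 50 − 1×3 = 50 − 3 = 47°C

47°C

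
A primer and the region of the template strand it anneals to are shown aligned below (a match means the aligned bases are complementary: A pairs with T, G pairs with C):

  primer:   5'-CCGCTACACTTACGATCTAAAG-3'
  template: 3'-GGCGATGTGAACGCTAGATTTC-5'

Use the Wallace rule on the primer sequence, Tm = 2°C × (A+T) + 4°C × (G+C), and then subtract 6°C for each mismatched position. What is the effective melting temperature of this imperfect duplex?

58°C

Primer base counts: A=7, T=5, G=3, C=7 → A+T=12, G+C=10
Perfect-match Tm = 2(12) + 4(10) = 24 + 40 = 64°C
Mismatches (positions where the bases are not complementary): 1 (at position 12)
Effective Tm = 64 − 1×6 = 64 − 6 = 58°C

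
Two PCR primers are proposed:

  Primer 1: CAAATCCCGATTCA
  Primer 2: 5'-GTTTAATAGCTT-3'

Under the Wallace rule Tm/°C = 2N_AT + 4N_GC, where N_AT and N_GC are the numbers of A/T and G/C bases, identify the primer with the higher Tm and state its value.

Primer 1: A+T=8, G+C=6 → Tm = 2(8)+4(6) = 40°C
Primer 2: A+T=9, G+C=3 → Tm = 2(9)+4(3) = 30°C
40°C vs 30°C → primer 1 is higher.

Primer 1, 40°C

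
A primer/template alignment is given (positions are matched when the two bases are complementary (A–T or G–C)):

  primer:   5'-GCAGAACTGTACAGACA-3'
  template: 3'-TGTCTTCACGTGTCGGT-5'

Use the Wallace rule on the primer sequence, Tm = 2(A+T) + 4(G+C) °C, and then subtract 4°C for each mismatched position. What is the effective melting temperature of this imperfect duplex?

Primer base counts: A=7, T=2, G=4, C=4 → A+T=9, G+C=8
Perfect-match Tm = 2(9) + 4(8) = 18 + 32 = 50°C
Mismatches (positions where the bases are not complementary): 4 (at positions 1, 7, 10, 15)
Effective Tm = 50 − 4×4 = 50 − 16 = 34°C

34°C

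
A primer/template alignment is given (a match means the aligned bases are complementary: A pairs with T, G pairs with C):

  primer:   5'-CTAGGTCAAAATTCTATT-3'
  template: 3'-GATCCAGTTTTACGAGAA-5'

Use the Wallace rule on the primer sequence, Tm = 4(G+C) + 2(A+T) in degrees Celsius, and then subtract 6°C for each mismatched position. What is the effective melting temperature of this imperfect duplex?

Primer base counts: A=6, T=7, G=2, C=3 → A+T=13, G+C=5
Perfect-match Tm = 2(13) + 4(5) = 26 + 20 = 46°C
Mismatches (positions where the bases are not complementary): 2 (at positions 13, 16)
Effective Tm = 46 − 2×6 = 46 − 12 = 34°C

34°C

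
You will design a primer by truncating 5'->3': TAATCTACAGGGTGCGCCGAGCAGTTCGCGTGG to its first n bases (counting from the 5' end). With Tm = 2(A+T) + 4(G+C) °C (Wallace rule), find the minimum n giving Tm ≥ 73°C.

First 23 bases: TAATCTACAGGGTGCGCCGAGCA → Tm = 72°C (< 73°C)
First 24 bases: TAATCTACAGGGTGCGCCGAGCAG → Tm = 76°C (≥ 73°C)
Since every base adds ≥2°C, Tm only increases with n, so the threshold is first crossed at n = 24.

n = 24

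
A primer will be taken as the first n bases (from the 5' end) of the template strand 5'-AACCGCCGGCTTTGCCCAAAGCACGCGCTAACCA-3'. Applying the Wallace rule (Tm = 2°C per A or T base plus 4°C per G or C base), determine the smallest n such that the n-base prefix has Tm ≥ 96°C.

n = 29

First 28 bases: AACCGCCGGCTTTGCCCAAAGCACGCGC → Tm = 94°C (< 96°C)
First 29 bases: AACCGCCGGCTTTGCCCAAAGCACGCGCT → Tm = 96°C (≥ 96°C)
Since every base adds ≥2°C, Tm only increases with n, so the threshold is first crossed at n = 29.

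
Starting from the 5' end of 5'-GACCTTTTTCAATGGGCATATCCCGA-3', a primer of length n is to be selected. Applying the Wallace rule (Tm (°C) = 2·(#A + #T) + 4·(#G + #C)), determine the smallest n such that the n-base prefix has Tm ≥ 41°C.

n = 15

First 14 bases: GACCTTTTTCAATG → Tm = 38°C (< 41°C)
First 15 bases: GACCTTTTTCAATGG → Tm = 42°C (≥ 41°C)
Since every base adds ≥2°C, Tm only increases with n, so the threshold is first crossed at n = 15.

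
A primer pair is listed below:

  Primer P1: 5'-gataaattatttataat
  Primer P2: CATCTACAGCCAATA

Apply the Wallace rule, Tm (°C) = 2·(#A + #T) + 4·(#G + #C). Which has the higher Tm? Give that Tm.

Primer P2, 42°C

Primer P1: A+T=16, G+C=1 → Tm = 2(16)+4(1) = 36°C
Primer P2: A+T=9, G+C=6 → Tm = 2(9)+4(6) = 42°C
36°C vs 42°C → primer P2 is higher.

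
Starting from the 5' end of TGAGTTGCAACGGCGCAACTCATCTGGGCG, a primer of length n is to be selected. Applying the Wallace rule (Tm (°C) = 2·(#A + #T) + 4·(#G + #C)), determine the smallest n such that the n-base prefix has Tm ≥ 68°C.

n = 22

First 21 bases: TGAGTTGCAACGGCGCAACTC → Tm = 66°C (< 68°C)
First 22 bases: TGAGTTGCAACGGCGCAACTCA → Tm = 68°C (≥ 68°C)
Since every base adds ≥2°C, Tm only increases with n, so the threshold is first crossed at n = 22.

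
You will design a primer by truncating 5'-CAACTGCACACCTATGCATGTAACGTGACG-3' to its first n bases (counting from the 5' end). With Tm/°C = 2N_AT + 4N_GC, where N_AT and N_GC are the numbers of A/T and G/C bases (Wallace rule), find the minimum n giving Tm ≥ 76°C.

n = 26

First 25 bases: CAACTGCACACCTATGCATGTAACG → Tm = 74°C (< 76°C)
First 26 bases: CAACTGCACACCTATGCATGTAACGT → Tm = 76°C (≥ 76°C)
Since every base adds ≥2°C, Tm only increases with n, so the threshold is first crossed at n = 26.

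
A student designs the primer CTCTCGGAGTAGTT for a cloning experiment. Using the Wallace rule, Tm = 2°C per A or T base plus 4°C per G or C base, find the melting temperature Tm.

42°C

Counting bases: A=2, G=4, T=5, C=3
A+T = 7, G+C = 7
Tm = 2(7) + 4(7) = 14 + 28 = 42°C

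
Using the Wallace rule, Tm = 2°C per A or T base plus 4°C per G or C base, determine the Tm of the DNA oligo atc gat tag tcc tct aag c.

54°C

A=5, T=6, G=3, C=5
A+T = 11, G+C = 8
Tm = 2(11) + 4(8) = 22 + 32 = 54°C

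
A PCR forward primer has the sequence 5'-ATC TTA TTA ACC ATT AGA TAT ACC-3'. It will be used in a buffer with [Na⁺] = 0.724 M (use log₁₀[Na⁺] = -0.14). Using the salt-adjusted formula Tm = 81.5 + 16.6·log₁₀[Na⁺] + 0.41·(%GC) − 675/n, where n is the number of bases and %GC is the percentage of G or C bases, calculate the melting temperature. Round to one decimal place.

61.3°C

Length n = 24. G=1, C=5, T=9, A=9
G+C = 6, so %GC = 6/24 × 100 = 25%
Salt term: 16.6 × (-0.14) = -2.324
GC term: 0.41 × 25 = 10.25; length term: −675/24 = −28.125
Tm = 81.5 + (-2.324) + 10.25 − 28.125 = 61.301 → 61.3°C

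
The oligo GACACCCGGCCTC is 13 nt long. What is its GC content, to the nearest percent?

77%

Counting bases: G=3, C=7, T=1, A=2
G+C = 3 + 7 = 10 out of 13 bases
%GC = 10/13 × 100 = 76.92% ≈ 77%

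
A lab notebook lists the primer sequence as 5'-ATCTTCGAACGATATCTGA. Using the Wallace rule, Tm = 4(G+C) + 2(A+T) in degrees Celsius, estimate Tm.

52°C

Counting bases: G=3, C=4, T=6, A=6
AT pairs contribute 12, GC pairs contribute 7.
Tm = 2(12) + 4(7) = 24 + 28 = 52°C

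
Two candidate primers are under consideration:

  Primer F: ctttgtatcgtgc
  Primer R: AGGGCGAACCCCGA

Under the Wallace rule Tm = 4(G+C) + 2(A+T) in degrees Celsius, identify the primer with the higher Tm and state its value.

Primer F: A+T=7, G+C=6 → Tm = 2(7)+4(6) = 38°C
Primer R: A+T=4, G+C=10 → Tm = 2(4)+4(10) = 48°C
38°C vs 48°C → primer R is higher.

Primer R, 48°C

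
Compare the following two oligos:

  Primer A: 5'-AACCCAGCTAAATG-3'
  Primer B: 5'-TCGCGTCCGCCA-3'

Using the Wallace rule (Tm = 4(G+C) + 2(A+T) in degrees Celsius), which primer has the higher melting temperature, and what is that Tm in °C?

Primer A: A+T=8, G+C=6 → Tm = 2(8)+4(6) = 40°C
Primer B: A+T=3, G+C=9 → Tm = 2(3)+4(9) = 42°C
40°C vs 42°C → primer B is higher.

Primer B, 42°C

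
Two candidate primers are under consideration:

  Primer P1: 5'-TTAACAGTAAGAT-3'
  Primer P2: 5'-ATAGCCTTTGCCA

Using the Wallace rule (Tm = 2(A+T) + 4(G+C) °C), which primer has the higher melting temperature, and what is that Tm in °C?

Primer P2, 38°C

Primer P1: A+T=10, G+C=3 → Tm = 2(10)+4(3) = 32°C
Primer P2: A+T=7, G+C=6 → Tm = 2(7)+4(6) = 38°C
32°C vs 38°C → primer P2 is higher.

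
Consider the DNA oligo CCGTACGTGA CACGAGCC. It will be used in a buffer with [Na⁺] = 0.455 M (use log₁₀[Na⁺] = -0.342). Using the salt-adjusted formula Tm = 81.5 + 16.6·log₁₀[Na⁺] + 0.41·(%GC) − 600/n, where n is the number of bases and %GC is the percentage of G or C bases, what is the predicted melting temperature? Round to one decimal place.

69.8°C

Length n = 18. T=2, A=4, C=7, G=5
G+C = 12, so %GC = 12/18 × 100 = 66.667%
Salt term: 16.6 × (-0.342) = -5.677
GC term: 0.41 × 66.667 = 27.333; length term: −600/18 = −33.333
Tm = 81.5 + (-5.677) + 27.333 − 33.333 = 69.823 → 69.8°C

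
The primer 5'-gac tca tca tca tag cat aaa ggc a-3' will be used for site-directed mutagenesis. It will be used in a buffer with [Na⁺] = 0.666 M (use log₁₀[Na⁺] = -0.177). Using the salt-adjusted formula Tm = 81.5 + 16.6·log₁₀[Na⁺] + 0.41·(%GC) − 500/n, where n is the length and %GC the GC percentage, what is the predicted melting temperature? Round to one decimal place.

75.0°C

Length n = 25. Scanning the sequence gives A=10, G=4, T=5, C=6.
G+C = 10, so %GC = 10/25 × 100 = 40%
Salt term: 16.6 × (-0.177) = -2.938
GC term: 0.41 × 40 = 16.4; length term: −500/25 = −20
Tm = 81.5 + (-2.938) + 16.4 − 20 = 74.962 → 75.0°C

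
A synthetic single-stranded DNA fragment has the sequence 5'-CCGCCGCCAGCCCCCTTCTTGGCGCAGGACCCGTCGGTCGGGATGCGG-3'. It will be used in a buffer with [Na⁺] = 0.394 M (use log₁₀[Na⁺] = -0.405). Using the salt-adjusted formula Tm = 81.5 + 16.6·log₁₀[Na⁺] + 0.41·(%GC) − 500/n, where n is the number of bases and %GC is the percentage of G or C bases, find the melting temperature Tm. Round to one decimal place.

96.0°C

Length n = 48. Counting bases: A=4, C=20, T=7, G=17
G+C = 37, so %GC = 37/48 × 100 = 77.083%
Salt term: 16.6 × (-0.405) = -6.723
GC term: 0.41 × 77.083 = 31.604; length term: −500/48 = −10.417
Tm = 81.5 + (-6.723) + 31.604 − 10.417 = 95.964 → 96.0°C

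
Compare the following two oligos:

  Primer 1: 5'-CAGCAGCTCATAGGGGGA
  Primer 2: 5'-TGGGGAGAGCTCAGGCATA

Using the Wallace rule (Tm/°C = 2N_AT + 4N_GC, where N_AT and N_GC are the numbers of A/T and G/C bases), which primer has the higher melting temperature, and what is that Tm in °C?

Primer 1: A+T=7, G+C=11 → Tm = 2(7)+4(11) = 58°C
Primer 2: A+T=8, G+C=11 → Tm = 2(8)+4(11) = 60°C
58°C vs 60°C → primer 2 is higher.

Primer 2, 60°C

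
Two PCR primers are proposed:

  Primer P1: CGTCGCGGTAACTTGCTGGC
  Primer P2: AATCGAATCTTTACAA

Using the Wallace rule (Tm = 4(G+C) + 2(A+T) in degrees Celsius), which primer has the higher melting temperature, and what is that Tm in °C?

Primer P1: A+T=7, G+C=13 → Tm = 2(7)+4(13) = 66°C
Primer P2: A+T=12, G+C=4 → Tm = 2(12)+4(4) = 40°C
66°C vs 40°C → primer P1 is higher.

Primer P1, 66°C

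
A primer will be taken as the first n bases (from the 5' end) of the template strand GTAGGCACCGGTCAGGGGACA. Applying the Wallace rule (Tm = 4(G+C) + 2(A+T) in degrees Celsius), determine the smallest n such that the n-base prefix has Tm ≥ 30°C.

First 8 bases: GTAGGCAC → Tm = 26°C (< 30°C)
First 9 bases: GTAGGCACC → Tm = 30°C (≥ 30°C)
Since every base adds ≥2°C, Tm only increases with n, so the threshold is first crossed at n = 9.

n = 9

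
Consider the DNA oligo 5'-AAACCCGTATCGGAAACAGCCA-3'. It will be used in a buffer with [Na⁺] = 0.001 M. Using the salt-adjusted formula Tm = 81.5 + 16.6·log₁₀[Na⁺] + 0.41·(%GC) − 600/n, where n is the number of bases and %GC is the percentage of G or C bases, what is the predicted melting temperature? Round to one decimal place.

24.9°C

Length n = 22. T=2, A=9, G=4, C=7
G+C = 11, so %GC = 11/22 × 100 = 50%
Salt term: 16.6 × (-3) = -49.8
GC term: 0.41 × 50 = 20.5; length term: −600/22 = −27.273
Tm = 81.5 + (-49.8) + 20.5 − 27.273 = 24.927 → 24.9°C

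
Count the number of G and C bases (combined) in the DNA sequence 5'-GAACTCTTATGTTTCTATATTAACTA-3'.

Scanning the sequence gives C=4, A=8, T=12, G=2.
Total G or C: 2 + 4 = 6

6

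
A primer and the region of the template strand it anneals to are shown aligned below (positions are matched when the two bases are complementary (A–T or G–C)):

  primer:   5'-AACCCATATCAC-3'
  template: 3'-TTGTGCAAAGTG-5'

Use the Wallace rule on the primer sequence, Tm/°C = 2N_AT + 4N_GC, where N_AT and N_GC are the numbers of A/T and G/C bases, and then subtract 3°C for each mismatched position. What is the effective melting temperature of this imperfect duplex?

25°C

Primer base counts: A=5, T=2, G=0, C=5 → A+T=7, G+C=5
Perfect-match Tm = 2(7) + 4(5) = 14 + 20 = 34°C
Mismatches (positions where the bases are not complementary): 3 (at positions 4, 6, 8)
Effective Tm = 34 − 3×3 = 34 − 9 = 25°C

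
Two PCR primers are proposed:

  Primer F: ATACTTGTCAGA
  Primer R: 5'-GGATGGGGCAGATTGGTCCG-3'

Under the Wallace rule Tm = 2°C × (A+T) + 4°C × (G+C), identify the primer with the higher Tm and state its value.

Primer R, 66°C

Primer F: A+T=8, G+C=4 → Tm = 2(8)+4(4) = 32°C
Primer R: A+T=7, G+C=13 → Tm = 2(7)+4(13) = 66°C
32°C vs 66°C → primer R is higher.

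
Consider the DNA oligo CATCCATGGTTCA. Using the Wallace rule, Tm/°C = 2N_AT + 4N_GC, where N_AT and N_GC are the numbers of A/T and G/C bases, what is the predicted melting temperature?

Scanning the sequence gives T=4, C=4, A=3, G=2.
AT pairs contribute 7, GC pairs contribute 6.
Tm = 2(7) + 4(6) = 14 + 24 = 38°C

38°C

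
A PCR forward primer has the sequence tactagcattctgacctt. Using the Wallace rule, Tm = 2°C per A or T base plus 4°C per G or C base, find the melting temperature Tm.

Base counts: T=7, G=2, C=5, A=4
A+T = 11, G+C = 7
Tm = 2×11 + 4×7 = 50°C

50°C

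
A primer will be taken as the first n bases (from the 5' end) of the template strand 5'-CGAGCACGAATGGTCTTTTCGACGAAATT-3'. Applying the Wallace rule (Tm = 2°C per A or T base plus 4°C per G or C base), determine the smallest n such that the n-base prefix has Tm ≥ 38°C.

First 11 bases: CGAGCACGAAT → Tm = 34°C (< 38°C)
First 12 bases: CGAGCACGAATG → Tm = 38°C (≥ 38°C)
Since every base adds ≥2°C, Tm only increases with n, so the threshold is first crossed at n = 12.

n = 12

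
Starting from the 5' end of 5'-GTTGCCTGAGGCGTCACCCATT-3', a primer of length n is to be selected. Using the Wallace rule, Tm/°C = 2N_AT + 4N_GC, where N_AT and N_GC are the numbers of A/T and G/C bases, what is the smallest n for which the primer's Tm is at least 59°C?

n = 18

First 17 bases: GTTGCCTGAGGCGTCAC → Tm = 56°C (< 59°C)
First 18 bases: GTTGCCTGAGGCGTCACC → Tm = 60°C (≥ 59°C)
Each additional base adds 2°C (A/T) or 4°C (G/C), so Tm is non-decreasing in n; n = 18 is the first length to reach 59°C.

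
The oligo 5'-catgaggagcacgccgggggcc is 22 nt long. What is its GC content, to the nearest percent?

Counting bases: C=7, G=10, A=4, T=1
G+C = 10 + 7 = 17 out of 22 bases
%GC = 17/22 × 100 = 77.27% ≈ 77%

77%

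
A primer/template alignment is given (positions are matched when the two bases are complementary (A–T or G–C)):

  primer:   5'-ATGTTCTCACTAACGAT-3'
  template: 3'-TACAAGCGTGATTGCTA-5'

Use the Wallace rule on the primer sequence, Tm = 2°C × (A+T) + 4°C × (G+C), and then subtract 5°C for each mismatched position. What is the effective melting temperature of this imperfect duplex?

41°C

Primer base counts: A=5, T=6, G=2, C=4 → A+T=11, G+C=6
Perfect-match Tm = 2(11) + 4(6) = 22 + 24 = 46°C
Mismatches (positions where the bases are not complementary): 1 (at position 7)
Effective Tm = 46 − 1×5 = 46 − 5 = 41°C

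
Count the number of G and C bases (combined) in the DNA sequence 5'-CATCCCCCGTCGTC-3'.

Base counts: A=1, C=8, G=2, T=3
Total G or C: 2 + 8 = 10

10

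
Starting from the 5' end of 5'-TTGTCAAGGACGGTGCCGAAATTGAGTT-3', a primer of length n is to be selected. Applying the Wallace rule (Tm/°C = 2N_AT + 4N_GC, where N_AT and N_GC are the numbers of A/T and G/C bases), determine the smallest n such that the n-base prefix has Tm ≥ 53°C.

First 16 bases: TTGTCAAGGACGGTGC → Tm = 50°C (< 53°C)
First 17 bases: TTGTCAAGGACGGTGCC → Tm = 54°C (≥ 53°C)
Each additional base adds 2°C (A/T) or 4°C (G/C), so Tm is non-decreasing in n; n = 17 is the first length to reach 53°C.

n = 17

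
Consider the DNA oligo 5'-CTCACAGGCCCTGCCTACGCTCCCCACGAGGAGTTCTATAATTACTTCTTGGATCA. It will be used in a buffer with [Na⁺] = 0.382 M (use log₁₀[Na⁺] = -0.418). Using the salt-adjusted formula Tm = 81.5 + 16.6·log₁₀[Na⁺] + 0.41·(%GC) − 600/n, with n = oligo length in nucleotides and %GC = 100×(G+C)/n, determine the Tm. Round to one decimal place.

85.1°C

Length n = 56. Base counts: T=15, A=12, C=19, G=10
G+C = 29, so %GC = 29/56 × 100 = 51.786%
Salt term: 16.6 × (-0.418) = -6.939
GC term: 0.41 × 51.786 = 21.232; length term: −600/56 = −10.714
Tm = 81.5 + (-6.939) + 21.232 − 10.714 = 85.079 → 85.1°C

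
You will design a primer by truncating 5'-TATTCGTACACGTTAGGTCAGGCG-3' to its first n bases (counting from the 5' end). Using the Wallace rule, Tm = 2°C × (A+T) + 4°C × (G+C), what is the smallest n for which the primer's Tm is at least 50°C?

n = 18

First 17 bases: TATTCGTACACGTTAGG → Tm = 48°C (< 50°C)
First 18 bases: TATTCGTACACGTTAGGT → Tm = 50°C (≥ 50°C)
Each additional base adds 2°C (A/T) or 4°C (G/C), so Tm is non-decreasing in n; n = 18 is the first length to reach 50°C.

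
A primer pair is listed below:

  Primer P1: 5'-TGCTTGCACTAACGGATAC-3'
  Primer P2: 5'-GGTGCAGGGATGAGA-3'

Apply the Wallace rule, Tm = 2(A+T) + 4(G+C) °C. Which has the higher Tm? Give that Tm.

Primer P1, 56°C

Primer P1: A+T=10, G+C=9 → Tm = 2(10)+4(9) = 56°C
Primer P2: A+T=6, G+C=9 → Tm = 2(6)+4(9) = 48°C
56°C vs 48°C → primer P1 is higher.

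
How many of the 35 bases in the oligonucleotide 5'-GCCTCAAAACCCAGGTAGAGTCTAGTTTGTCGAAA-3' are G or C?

Scanning the sequence gives A=11, T=8, C=8, G=8.
Total G or C: 8 + 8 = 16

16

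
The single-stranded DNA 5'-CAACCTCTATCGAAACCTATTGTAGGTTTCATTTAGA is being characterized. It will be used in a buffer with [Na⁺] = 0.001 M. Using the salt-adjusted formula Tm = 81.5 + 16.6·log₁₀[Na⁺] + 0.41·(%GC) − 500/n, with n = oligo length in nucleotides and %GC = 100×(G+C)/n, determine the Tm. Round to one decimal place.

Length n = 37. G=5, C=8, T=13, A=11
G+C = 13, so %GC = 13/37 × 100 = 35.135%
Salt term: 16.6 × (-3) = -49.8
GC term: 0.41 × 35.135 = 14.405; length term: −500/37 = −13.514
Tm = 81.5 + (-49.8) + 14.405 − 13.514 = 32.591 → 32.6°C

32.6°C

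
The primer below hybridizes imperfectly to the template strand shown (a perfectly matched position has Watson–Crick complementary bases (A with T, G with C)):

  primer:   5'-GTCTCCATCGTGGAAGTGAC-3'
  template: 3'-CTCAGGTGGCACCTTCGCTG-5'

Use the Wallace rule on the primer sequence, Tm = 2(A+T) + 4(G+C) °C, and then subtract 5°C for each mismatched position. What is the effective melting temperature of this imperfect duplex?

42°C

Primer base counts: A=4, T=5, G=6, C=5 → A+T=9, G+C=11
Perfect-match Tm = 2(9) + 4(11) = 18 + 44 = 62°C
Mismatches (positions where the bases are not complementary): 4 (at positions 2, 3, 8, 17)
Effective Tm = 62 − 4×5 = 62 − 20 = 42°C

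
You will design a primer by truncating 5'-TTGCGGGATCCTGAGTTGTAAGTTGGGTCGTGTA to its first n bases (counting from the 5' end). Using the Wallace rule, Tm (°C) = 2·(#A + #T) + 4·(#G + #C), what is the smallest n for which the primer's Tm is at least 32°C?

n = 10

First 9 bases: TTGCGGGAT → Tm = 28°C (< 32°C)
First 10 bases: TTGCGGGATC → Tm = 32°C (≥ 32°C)
Since every base adds ≥2°C, Tm only increases with n, so the threshold is first crossed at n = 10.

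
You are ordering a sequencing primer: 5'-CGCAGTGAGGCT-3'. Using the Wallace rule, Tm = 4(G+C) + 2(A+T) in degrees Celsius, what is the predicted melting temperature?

40°C

T=2, C=3, G=5, A=2
AT pairs contribute 4, GC pairs contribute 8.
Tm = 2×4 + 4×8 = 40°C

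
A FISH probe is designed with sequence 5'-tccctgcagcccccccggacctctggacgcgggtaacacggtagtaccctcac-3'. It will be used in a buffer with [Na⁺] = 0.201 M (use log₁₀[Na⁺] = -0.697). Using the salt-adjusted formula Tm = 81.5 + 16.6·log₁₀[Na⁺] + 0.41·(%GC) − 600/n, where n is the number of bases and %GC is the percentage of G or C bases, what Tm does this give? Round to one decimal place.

Length n = 53. Base counts: A=9, T=8, G=13, C=23
G+C = 36, so %GC = 36/53 × 100 = 67.925%
Salt term: 16.6 × (-0.697) = -11.57
GC term: 0.41 × 67.925 = 27.849; length term: −600/53 = −11.321
Tm = 81.5 + (-11.57) + 27.849 − 11.321 = 86.458 → 86.5°C

86.5°C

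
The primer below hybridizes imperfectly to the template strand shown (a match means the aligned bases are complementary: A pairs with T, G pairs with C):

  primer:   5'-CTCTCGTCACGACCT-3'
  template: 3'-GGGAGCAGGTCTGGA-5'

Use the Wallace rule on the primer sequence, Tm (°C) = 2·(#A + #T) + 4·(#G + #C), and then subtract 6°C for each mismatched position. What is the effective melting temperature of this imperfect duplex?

Primer base counts: A=2, T=4, G=2, C=7 → A+T=6, G+C=9
Perfect-match Tm = 2(6) + 4(9) = 12 + 36 = 48°C
Mismatches (positions where the bases are not complementary): 3 (at positions 2, 9, 10)
Effective Tm = 48 − 3×6 = 48 − 18 = 30°C

30°C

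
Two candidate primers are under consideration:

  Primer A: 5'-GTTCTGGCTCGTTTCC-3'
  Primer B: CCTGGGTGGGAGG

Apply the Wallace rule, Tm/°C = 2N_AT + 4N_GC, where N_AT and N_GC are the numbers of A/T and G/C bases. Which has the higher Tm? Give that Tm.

Primer A: A+T=7, G+C=9 → Tm = 2(7)+4(9) = 50°C
Primer B: A+T=3, G+C=10 → Tm = 2(3)+4(10) = 46°C
50°C vs 46°C → primer A is higher.

Primer A, 50°C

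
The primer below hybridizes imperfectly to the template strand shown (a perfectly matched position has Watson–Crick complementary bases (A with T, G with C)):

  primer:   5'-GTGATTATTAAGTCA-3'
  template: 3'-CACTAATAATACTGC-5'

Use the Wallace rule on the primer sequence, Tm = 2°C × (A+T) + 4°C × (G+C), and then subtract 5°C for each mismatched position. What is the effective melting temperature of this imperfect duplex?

23°C

Primer base counts: A=5, T=6, G=3, C=1 → A+T=11, G+C=4
Perfect-match Tm = 2(11) + 4(4) = 22 + 16 = 38°C
Mismatches (positions where the bases are not complementary): 3 (at positions 11, 13, 15)
Effective Tm = 38 − 3×5 = 38 − 15 = 23°C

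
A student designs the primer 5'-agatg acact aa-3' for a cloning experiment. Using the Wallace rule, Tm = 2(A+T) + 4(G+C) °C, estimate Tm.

A=6, T=2, C=2, G=2
A+T = 8, G+C = 4
Tm = 4·4 + 2·8 = 16 + 16 = 32°C

32°C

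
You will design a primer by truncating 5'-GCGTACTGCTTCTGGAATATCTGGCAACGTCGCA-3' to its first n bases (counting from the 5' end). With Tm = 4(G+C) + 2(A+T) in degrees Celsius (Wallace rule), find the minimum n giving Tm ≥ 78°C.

First 25 bases: GCGTACTGCTTCTGGAATATCTGGC → Tm = 76°C (< 78°C)
First 26 bases: GCGTACTGCTTCTGGAATATCTGGCA → Tm = 78°C (≥ 78°C)
Each additional base adds 2°C (A/T) or 4°C (G/C), so Tm is non-decreasing in n; n = 26 is the first length to reach 78°C.

n = 26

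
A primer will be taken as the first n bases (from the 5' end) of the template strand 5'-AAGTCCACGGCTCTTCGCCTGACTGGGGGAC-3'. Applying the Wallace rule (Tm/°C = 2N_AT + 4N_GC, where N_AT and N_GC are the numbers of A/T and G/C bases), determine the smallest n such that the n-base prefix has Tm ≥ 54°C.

First 16 bases: AAGTCCACGGCTCTTC → Tm = 50°C (< 54°C)
First 17 bases: AAGTCCACGGCTCTTCG → Tm = 54°C (≥ 54°C)
Since every base adds ≥2°C, Tm only increases with n, so the threshold is first crossed at n = 17.

n = 17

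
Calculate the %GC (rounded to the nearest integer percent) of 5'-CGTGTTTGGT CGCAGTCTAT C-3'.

52%

G=6, T=8, A=2, C=5
G+C = 6 + 5 = 11 out of 21 bases
%GC = 11/21 × 100 = 52.38% ≈ 52%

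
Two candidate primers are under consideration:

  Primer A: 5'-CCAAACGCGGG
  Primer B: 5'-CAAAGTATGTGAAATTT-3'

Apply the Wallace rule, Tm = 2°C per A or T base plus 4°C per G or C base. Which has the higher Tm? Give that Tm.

Primer A: A+T=3, G+C=8 → Tm = 2(3)+4(8) = 38°C
Primer B: A+T=13, G+C=4 → Tm = 2(13)+4(4) = 42°C
38°C vs 42°C → primer B is higher.

Primer B, 42°C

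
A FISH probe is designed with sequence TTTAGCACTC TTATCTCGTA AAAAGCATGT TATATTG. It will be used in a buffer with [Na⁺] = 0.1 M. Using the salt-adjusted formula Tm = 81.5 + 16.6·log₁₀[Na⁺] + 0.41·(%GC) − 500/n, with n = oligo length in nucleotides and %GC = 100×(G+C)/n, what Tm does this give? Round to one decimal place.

Length n = 37. Base counts: A=11, T=15, C=6, G=5
G+C = 11, so %GC = 11/37 × 100 = 29.73%
Salt term: 16.6 × (-1) = -16.6
GC term: 0.41 × 29.73 = 12.189; length term: −500/37 = −13.514
Tm = 81.5 + (-16.6) + 12.189 − 13.514 = 63.575 → 63.6°C

63.6°C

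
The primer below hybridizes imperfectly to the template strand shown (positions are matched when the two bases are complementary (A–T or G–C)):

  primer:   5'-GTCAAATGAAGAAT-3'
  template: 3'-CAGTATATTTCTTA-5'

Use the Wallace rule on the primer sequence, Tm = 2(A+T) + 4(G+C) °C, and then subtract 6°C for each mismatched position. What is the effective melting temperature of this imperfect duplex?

Primer base counts: A=7, T=3, G=3, C=1 → A+T=10, G+C=4
Perfect-match Tm = 2(10) + 4(4) = 20 + 16 = 36°C
Mismatches (positions where the bases are not complementary): 2 (at positions 5, 8)
Effective Tm = 36 − 2×6 = 36 − 12 = 24°C

24°C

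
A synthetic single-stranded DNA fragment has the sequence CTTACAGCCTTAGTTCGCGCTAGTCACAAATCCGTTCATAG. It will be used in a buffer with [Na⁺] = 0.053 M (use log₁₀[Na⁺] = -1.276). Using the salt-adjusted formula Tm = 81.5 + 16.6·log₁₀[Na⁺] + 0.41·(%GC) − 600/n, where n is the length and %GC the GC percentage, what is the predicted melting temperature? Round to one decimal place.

64.7°C

Length n = 41. Counting bases: A=10, T=12, G=7, C=12
G+C = 19, so %GC = 19/41 × 100 = 46.341%
Salt term: 16.6 × (-1.276) = -21.182
GC term: 0.41 × 46.341 = 19; length term: −600/41 = −14.634
Tm = 81.5 + (-21.182) + 19 − 14.634 = 64.684 → 64.7°C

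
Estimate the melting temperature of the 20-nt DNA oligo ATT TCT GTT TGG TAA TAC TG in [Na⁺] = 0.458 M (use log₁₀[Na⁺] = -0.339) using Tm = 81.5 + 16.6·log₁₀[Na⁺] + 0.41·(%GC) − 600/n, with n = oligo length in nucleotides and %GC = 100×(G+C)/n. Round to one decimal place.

58.2°C

Length n = 20. Base counts: T=10, C=2, G=4, A=4
G+C = 6, so %GC = 6/20 × 100 = 30%
Salt term: 16.6 × (-0.339) = -5.627
GC term: 0.41 × 30 = 12.3; length term: −600/20 = −30
Tm = 81.5 + (-5.627) + 12.3 − 30 = 58.173 → 58.2°C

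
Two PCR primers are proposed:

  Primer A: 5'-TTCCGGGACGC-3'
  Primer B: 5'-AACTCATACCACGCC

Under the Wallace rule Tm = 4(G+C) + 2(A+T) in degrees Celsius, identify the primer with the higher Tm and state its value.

Primer B, 46°C

Primer A: A+T=3, G+C=8 → Tm = 2(3)+4(8) = 38°C
Primer B: A+T=7, G+C=8 → Tm = 2(7)+4(8) = 46°C
38°C vs 46°C → primer B is higher.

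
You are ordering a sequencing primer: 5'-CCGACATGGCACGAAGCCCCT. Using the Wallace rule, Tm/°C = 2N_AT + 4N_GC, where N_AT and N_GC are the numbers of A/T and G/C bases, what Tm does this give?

Base counts: A=5, C=9, T=2, G=5
AT pairs contribute 7, GC pairs contribute 14.
Tm = 2×7 + 4×14 = 70°C

70°C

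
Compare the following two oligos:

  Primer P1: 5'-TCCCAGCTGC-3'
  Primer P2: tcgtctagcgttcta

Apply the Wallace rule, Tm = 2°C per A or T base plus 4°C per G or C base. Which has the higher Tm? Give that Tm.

Primer P1: A+T=3, G+C=7 → Tm = 2(3)+4(7) = 34°C
Primer P2: A+T=8, G+C=7 → Tm = 2(8)+4(7) = 44°C
34°C vs 44°C → primer P2 is higher.

Primer P2, 44°C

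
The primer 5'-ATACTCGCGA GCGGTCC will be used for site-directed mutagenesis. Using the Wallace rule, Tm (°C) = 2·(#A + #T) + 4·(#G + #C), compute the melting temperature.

56°C

Scanning the sequence gives A=3, C=6, T=3, G=5.
So N_AT = 6 and N_GC = 11.
Tm = 2×6 + 4×11 = 56°C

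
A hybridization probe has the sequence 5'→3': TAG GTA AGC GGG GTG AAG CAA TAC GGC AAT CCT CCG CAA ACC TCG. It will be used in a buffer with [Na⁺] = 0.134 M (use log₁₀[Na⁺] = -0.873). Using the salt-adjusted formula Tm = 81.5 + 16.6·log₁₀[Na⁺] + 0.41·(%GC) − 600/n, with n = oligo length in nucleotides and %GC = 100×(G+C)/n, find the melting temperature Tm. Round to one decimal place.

Length n = 45. Base counts: C=12, A=13, T=7, G=13
G+C = 25, so %GC = 25/45 × 100 = 55.556%
Salt term: 16.6 × (-0.873) = -14.492
GC term: 0.41 × 55.556 = 22.778; length term: −600/45 = −13.333
Tm = 81.5 + (-14.492) + 22.778 − 13.333 = 76.453 → 76.5°C

76.5°C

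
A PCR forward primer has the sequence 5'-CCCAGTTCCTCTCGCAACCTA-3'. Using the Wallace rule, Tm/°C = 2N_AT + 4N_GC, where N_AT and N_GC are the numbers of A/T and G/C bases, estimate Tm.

C=10, A=4, T=5, G=2
AT pairs contribute 9, GC pairs contribute 12.
Tm = 4·12 + 2·9 = 48 + 18 = 66°C

66°C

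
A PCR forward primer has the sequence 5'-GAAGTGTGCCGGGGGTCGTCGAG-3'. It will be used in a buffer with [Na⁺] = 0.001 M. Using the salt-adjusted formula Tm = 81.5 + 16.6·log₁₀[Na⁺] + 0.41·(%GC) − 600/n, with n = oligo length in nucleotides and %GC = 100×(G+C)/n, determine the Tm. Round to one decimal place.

Length n = 23. Base counts: C=4, T=4, A=3, G=12
G+C = 16, so %GC = 16/23 × 100 = 69.565%
Salt term: 16.6 × (-3) = -49.8
GC term: 0.41 × 69.565 = 28.522; length term: −600/23 = −26.087
Tm = 81.5 + (-49.8) + 28.522 − 26.087 = 34.135 → 34.1°C

34.1°C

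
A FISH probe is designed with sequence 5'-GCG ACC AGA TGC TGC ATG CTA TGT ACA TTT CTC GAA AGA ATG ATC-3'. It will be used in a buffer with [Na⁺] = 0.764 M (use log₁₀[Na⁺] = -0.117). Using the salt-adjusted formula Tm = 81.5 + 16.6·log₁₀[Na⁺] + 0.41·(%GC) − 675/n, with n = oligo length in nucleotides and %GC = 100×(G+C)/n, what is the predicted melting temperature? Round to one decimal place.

Length n = 45. Scanning the sequence gives A=13, G=10, T=12, C=10.
G+C = 20, so %GC = 20/45 × 100 = 44.444%
Salt term: 16.6 × (-0.117) = -1.942
GC term: 0.41 × 44.444 = 18.222; length term: −675/45 = −15
Tm = 81.5 + (-1.942) + 18.222 − 15 = 82.78 → 82.8°C

82.8°C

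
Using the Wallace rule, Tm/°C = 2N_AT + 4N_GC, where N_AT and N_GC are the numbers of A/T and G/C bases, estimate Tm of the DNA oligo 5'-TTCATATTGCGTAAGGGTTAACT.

62°C

Base counts: C=3, T=9, G=5, A=6
So N_AT = 15 and N_GC = 8.
Tm = 2(15) + 4(8) = 30 + 32 = 62°C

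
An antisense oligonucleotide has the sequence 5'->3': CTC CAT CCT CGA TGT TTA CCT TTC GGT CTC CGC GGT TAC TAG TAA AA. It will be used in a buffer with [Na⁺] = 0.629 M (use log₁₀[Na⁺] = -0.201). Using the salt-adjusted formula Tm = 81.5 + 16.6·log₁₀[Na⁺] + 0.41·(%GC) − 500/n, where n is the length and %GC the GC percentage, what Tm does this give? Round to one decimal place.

Length n = 47. Base counts: G=8, A=9, T=16, C=14
G+C = 22, so %GC = 22/47 × 100 = 46.809%
Salt term: 16.6 × (-0.201) = -3.337
GC term: 0.41 × 46.809 = 19.192; length term: −500/47 = −10.638
Tm = 81.5 + (-3.337) + 19.192 − 10.638 = 86.717 → 86.7°C

86.7°C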